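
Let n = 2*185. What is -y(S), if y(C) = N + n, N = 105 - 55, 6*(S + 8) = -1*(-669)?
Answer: -420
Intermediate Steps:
S = 207/2 (S = -8 + (-1*(-669))/6 = -8 + (⅙)*669 = -8 + 223/2 = 207/2 ≈ 103.50)
n = 370
N = 50
y(C) = 420 (y(C) = 50 + 370 = 420)
-y(S) = -1*420 = -420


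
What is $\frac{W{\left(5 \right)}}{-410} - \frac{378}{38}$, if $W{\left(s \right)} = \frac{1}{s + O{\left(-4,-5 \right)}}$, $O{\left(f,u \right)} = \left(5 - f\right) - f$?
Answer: $- \frac{1394839}{140220} \approx -9.9475$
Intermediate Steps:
$O{\left(f,u \right)} = 5 - 2 f$
$W{\left(s \right)} = \frac{1}{13 + s}$ ($W{\left(s \right)} = \frac{1}{s + \left(5 - -8\right)} = \frac{1}{s + \left(5 + 8\right)} = \frac{1}{s + 13} = \frac{1}{13 + s}$)
$\frac{W{\left(5 \right)}}{-410} - \frac{378}{38} = \frac{1}{\left(13 + 5\right) \left(-410\right)} - \frac{378}{38} = \frac{1}{18} \left(- \frac{1}{410}\right) - \frac{189}{19} = - \frac{1}{7380} - \frac{189}{19} = - \frac{1394839}{140220}$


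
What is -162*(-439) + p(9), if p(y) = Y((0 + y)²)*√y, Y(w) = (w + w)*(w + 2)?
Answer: 111456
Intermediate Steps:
Y(w) = 2*w*(2 + w) (Y(w) = (2*w)*(2 + w) = 2*w*(2 + w))
p(y) = 2*y^(5/2)*(2 + y²) (p(y) = (2*(0 + y)²*(2 + (0 + y)²))*√y = (2*y²*(2 + y²))*√y = 2*y^(5/2)*(2 + y²))
-162*(-439) + p(9) = -162*(-439) + 2*9^(5/2)*(2 + 9²) = 71118 + 2*243*(2 + 81) = 71118 + 2*243*83 = 71118 + 40338 = 111456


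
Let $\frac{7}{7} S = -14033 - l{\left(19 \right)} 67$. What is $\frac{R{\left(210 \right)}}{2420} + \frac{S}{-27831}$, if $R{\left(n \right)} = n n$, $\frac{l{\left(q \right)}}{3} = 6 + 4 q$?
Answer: $\frac{65059670}{3367551} \approx 19.32$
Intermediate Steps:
$l{\left(q \right)} = 18 + 12 q$ ($l{\left(q \right)} = 3 \left(6 + 4 q\right) = 18 + 12 q$)
$S = -30515$ ($S = -14033 - \left(18 + 12 \cdot 19\right) 67 = -14033 - \left(18 + 228\right) 67 = -14033 - 246 \cdot 67 = -14033 - 16482 = -30515$)
$R{\left(n \right)} = n^{2}$
$\frac{R{\left(210 \right)}}{2420} + \frac{S}{-27831} = \frac{210^{2}}{2420} - \frac{30515}{-27831} = 44100 \cdot \frac{1}{2420} - - \frac{30515}{27831} = \frac{2205}{121} + \frac{30515}{27831} = \frac{65059670}{3367551}$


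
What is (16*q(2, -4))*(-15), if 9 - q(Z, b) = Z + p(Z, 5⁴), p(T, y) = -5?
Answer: -2880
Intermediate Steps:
q(Z, b) = 14 - Z (q(Z, b) = 9 - (Z - 5) = 9 - (-5 + Z) = 9 + (5 - Z) = 14 - Z)
(16*q(2, -4))*(-15) = (16*(14 - 1*2))*(-15) = (16*(14 - 2))*(-15) = (16*12)*(-15) = 192*(-15) = -2880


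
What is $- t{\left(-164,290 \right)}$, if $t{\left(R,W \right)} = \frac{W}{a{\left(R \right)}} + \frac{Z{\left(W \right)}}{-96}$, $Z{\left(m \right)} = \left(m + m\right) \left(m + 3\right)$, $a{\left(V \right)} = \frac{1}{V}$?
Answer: $\frac{1183925}{24} \approx 49330.0$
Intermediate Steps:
$Z{\left(m \right)} = 2 m \left(3 + m\right)$
$t{\left(R,W \right)} = R W - \frac{W \left(3 + W\right)}{48}$ ($t{\left(R,W \right)} = \frac{W}{\frac{1}{R}} + \frac{2 W \left(3 + W\right)}{-96} = W R + 2 W \left(3 + W\right) \left(- \frac{1}{96}\right) = R W - \frac{W \left(3 + W\right)}{48}$)
$- t{\left(-164,290 \right)} = - \frac{290 \left(-3 - 290 + 48 \left(-164\right)\right)}{48} = - \frac{290 \left(-3 - 290 - 7872\right)}{48} = - \frac{290 \left(-8165\right)}{48} = \left(-1\right) \left(- \frac{1183925}{24}\right) = \frac{1183925}{24}$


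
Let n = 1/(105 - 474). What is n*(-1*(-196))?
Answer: -196/369 ≈ -0.53117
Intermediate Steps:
n = -1/369 (n = 1/(-369) = -1/369 ≈ -0.0027100)
n*(-1*(-196)) = -(-1)*(-196)/369 = -1/369*196 = -196/369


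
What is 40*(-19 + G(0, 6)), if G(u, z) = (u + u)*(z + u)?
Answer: -760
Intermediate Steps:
G(u, z) = 2*u*(u + z) (G(u, z) = (2*u)*(u + z) = 2*u*(u + z))
40*(-19 + G(0, 6)) = 40*(-19 + 2*0*(0 + 6)) = 40*(-19 + 2*0*6) = 40*(-19 + 0) = 40*(-19) = -760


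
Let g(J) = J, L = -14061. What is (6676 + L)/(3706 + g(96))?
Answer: -7385/3802 ≈ -1.9424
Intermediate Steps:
(6676 + L)/(3706 + g(96)) = (6676 - 14061)/(3706 + 96) = -7385/3802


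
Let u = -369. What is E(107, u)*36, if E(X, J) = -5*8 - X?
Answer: -5292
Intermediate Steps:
E(X, J) = -40 - X
E(107, u)*36 = (-40 - 1*107)*36 = (-40 - 107)*36 = -147*36 = -5292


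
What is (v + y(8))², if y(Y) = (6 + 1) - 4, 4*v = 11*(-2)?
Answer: 25/4 ≈ 6.2500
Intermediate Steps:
v = -11/2 (v = (11*(-2))/4 = (¼)*(-22) = -11/2 ≈ -5.5000)
y(Y) = 3 (y(Y) = 7 - 4 = 3)
(v + y(8))² = (-11/2 + 3)² = (-5/2)² = 25/4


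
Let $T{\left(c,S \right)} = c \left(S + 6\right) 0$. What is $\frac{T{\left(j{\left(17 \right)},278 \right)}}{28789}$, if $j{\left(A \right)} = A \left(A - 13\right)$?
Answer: $0$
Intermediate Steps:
$j{\left(A \right)} = A \left(-13 + A\right)$
$T{\left(c,S \right)} = 0$ ($T{\left(c,S \right)} = c \left(6 + S\right) 0 = 0$)
$\frac{T{\left(j{\left(17 \right)},278 \right)}}{28789} = \frac{0}{28789} = 0 \cdot \frac{1}{28789} = 0$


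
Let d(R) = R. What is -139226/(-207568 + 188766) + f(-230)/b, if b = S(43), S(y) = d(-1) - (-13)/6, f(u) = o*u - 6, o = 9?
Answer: -16658795/9401 ≈ -1772.0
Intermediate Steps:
f(u) = -6 + 9*u (f(u) = 9*u - 6 = -6 + 9*u)
S(y) = 7/6 (S(y) = -1 - (-13)/6 = -1 - 1*(-13/6) = -1 + 13/6 = 7/6)
b = 7/6 ≈ 1.1667
-139226/(-207568 + 188766) + f(-230)/b = -139226/(-207568 + 188766) + (-6 + 9*(-230))/(7/6) = -139226/(-18802) + (-6 - 2070)*(6/7) = -139226*(-1/18802) - 2076*6/7 = 69613/9401 - 12456/7 = -16658795/9401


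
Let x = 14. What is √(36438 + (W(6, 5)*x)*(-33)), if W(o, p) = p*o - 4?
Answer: 3*√2714 ≈ 156.29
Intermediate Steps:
W(o, p) = -4 + o*p (W(o, p) = o*p - 4 = -4 + o*p)
√(36438 + (W(6, 5)*x)*(-33)) = √(36438 + ((-4 + 6*5)*14)*(-33)) = √(36438 + ((-4 + 30)*14)*(-33)) = √(36438 + (26*14)*(-33)) = √(36438 + 364*(-33)) = √(36438 - 12012) = √24426 = 3*√2714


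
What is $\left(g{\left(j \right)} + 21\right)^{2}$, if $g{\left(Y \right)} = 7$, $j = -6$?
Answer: $784$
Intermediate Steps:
$\left(g{\left(j \right)} + 21\right)^{2} = \left(7 + 21\right)^{2} = 28^{2} = 784$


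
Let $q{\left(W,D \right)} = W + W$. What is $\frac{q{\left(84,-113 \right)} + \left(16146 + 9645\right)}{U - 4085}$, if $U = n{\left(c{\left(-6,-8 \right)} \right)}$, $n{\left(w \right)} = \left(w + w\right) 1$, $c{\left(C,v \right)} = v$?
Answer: $- \frac{8653}{1367} \approx -6.3299$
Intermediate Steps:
$n{\left(w \right)} = 2 w$ ($n{\left(w \right)} = 2 w 1 = 2 w$)
$U = -16$ ($U = 2 \left(-8\right) = -16$)
$q{\left(W,D \right)} = 2 W$
$\frac{q{\left(84,-113 \right)} + \left(16146 + 9645\right)}{U - 4085} = \frac{2 \cdot 84 + \left(16146 + 9645\right)}{-16 - 4085} = \frac{168 + 25791}{-4101} = 25959 \left(- \frac{1}{4101}\right) = - \frac{8653}{1367}$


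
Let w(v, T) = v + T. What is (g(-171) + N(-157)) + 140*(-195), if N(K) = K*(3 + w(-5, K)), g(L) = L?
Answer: -2508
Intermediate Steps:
w(v, T) = T + v
N(K) = K*(-2 + K) (N(K) = K*(3 + (K - 5)) = K*(3 + (-5 + K)) = K*(-2 + K))
(g(-171) + N(-157)) + 140*(-195) = (-171 - 157*(-2 - 157)) + 140*(-195) = (-171 - 157*(-159)) - 27300 = (-171 + 24963) - 27300 = 24792 - 27300 = -2508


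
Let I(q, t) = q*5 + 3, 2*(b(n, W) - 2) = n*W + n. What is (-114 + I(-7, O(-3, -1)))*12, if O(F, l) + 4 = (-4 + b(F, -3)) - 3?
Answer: -1752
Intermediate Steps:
b(n, W) = 2 + n/2 + W*n/2 (b(n, W) = 2 + (n*W + n)/2 = 2 + (W*n + n)/2 = 2 + (n + W*n)/2 = 2 + (n/2 + W*n/2) = 2 + n/2 + W*n/2)
O(F, l) = -9 - F (O(F, l) = -4 + ((-4 + (2 + F/2 + (½)*(-3)*F)) - 3) = -4 + ((-4 + (2 + F/2 - 3*F/2)) - 3) = -4 + ((-4 + (2 - F)) - 3) = -4 + ((-2 - F) - 3) = -4 + (-5 - F) = -9 - F)
I(q, t) = 3 + 5*q (I(q, t) = 5*q + 3 = 3 + 5*q)
(-114 + I(-7, O(-3, -1)))*12 = (-114 + (3 + 5*(-7)))*12 = (-114 + (3 - 35))*12 = (-114 - 32)*12 = -146*12 = -1752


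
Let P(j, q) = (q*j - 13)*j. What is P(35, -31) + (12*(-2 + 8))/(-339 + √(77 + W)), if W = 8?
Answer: -1103292972/28709 - 18*√85/28709 ≈ -38430.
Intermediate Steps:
P(j, q) = j*(-13 + j*q) (P(j, q) = (j*q - 13)*j = (-13 + j*q)*j = j*(-13 + j*q))
P(35, -31) + (12*(-2 + 8))/(-339 + √(77 + W)) = 35*(-13 + 35*(-31)) + (12*(-2 + 8))/(-339 + √(77 + 8)) = 35*(-13 - 1085) + (12*6)/(-339 + √85) = 35*(-1098) + 72/(-339 + √85) = -38430 + 72/(-339 + √85)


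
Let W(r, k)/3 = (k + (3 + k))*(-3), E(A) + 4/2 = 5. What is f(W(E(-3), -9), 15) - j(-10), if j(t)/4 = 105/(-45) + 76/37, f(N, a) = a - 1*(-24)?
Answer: 4453/111 ≈ 40.117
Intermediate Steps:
E(A) = 3 (E(A) = -2 + 5 = 3)
W(r, k) = -27 - 18*k (W(r, k) = 3*((k + (3 + k))*(-3)) = 3*((3 + 2*k)*(-3)) = 3*(-9 - 6*k) = -27 - 18*k)
f(N, a) = 24 + a (f(N, a) = a + 24 = 24 + a)
j(t) = -124/111 (j(t) = 4*(105/(-45) + 76/37) = 4*(105*(-1/45) + 76*(1/37)) = 4*(-7/3 + 76/37) = 4*(-31/111) = -124/111)
f(W(E(-3), -9), 15) - j(-10) = (24 + 15) - 1*(-124/111) = 39 + 124/111 = 4453/111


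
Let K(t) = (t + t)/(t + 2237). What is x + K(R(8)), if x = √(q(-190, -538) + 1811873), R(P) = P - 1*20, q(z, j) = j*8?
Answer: -24/2225 + 3*√200841 ≈ 1344.4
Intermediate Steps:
q(z, j) = 8*j
R(P) = -20 + P (R(P) = P - 20 = -20 + P)
K(t) = 2*t/(2237 + t) (K(t) = (2*t)/(2237 + t) = 2*t/(2237 + t))
x = 3*√200841 (x = √(8*(-538) + 1811873) = √(-4304 + 1811873) = √1807569 = 3*√200841 ≈ 1344.5)
x + K(R(8)) = 3*√200841 + 2*(-20 + 8)/(2237 + (-20 + 8)) = 3*√200841 + 2*(-12)/(2237 - 12) = 3*√200841 + 2*(-12)/2225 = 3*√200841 + 2*(-12)*(1/2225) = 3*√200841 - 24/2225 = -24/2225 + 3*√200841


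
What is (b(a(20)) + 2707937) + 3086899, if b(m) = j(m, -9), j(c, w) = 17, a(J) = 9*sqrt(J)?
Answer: 5794853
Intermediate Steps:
b(m) = 17
(b(a(20)) + 2707937) + 3086899 = (17 + 2707937) + 3086899 = 2707954 + 3086899 = 5794853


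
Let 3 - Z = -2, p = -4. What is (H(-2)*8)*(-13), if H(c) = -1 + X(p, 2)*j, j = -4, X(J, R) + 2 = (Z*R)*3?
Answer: 11752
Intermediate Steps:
Z = 5 (Z = 3 - 1*(-2) = 3 + 2 = 5)
X(J, R) = -2 + 15*R (X(J, R) = -2 + (5*R)*3 = -2 + 15*R)
H(c) = -113 (H(c) = -1 + (-2 + 15*2)*(-4) = -1 + (-2 + 30)*(-4) = -1 + 28*(-4) = -1 - 112 = -113)
(H(-2)*8)*(-13) = -113*8*(-13) = -904*(-13) = 11752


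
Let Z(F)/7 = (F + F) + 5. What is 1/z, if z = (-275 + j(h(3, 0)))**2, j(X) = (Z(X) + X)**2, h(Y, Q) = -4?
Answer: 1/122500 ≈ 8.1633e-6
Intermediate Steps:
Z(F) = 35 + 14*F (Z(F) = 7*((F + F) + 5) = 7*(2*F + 5) = 7*(5 + 2*F) = 35 + 14*F)
j(X) = (35 + 15*X)**2 (j(X) = ((35 + 14*X) + X)**2 = (35 + 15*X)**2)
z = 122500 (z = (-275 + 25*(7 + 3*(-4))**2)**2 = (-275 + 25*(7 - 12)**2)**2 = (-275 + 25*(-5)**2)**2 = (-275 + 25*25)**2 = (-275 + 625)**2 = 350**2 = 122500)
1/z = 1/122500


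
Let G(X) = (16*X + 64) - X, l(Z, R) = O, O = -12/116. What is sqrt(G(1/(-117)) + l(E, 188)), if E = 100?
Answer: sqrt(81569982)/1131 ≈ 7.9855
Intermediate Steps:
O = -3/29 (O = -12*1/116 = -3/29 ≈ -0.10345)
l(Z, R) = -3/29
G(X) = 64 + 15*X (G(X) = (64 + 16*X) - X = 64 + 15*X)
sqrt(G(1/(-117)) + l(E, 188)) = sqrt((64 + 15/(-117)) - 3/29) = sqrt((64 + 15*(-1/117)) - 3/29) = sqrt((64 - 5/39) - 3/29) = sqrt(2491/39 - 3/29) = sqrt(72122/1131) = sqrt(81569982)/1131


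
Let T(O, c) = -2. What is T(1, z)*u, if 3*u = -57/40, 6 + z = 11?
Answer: 19/20 ≈ 0.95000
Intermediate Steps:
z = 5 (z = -6 + 11 = 5)
u = -19/40 (u = (-57/40)/3 = (-57*1/40)/3 = (1/3)*(-57/40) = -19/40 ≈ -0.47500)
T(1, z)*u = -2*(-19/40) = 19/20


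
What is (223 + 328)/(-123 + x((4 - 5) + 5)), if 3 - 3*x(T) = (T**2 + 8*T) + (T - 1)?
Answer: -551/139 ≈ -3.9640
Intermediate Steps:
x(T) = 4/3 - 3*T - T**2/3 (x(T) = 1 - ((T**2 + 8*T) + (T - 1))/3 = 1 - ((T**2 + 8*T) + (-1 + T))/3 = 1 - (-1 + T**2 + 9*T)/3 = 1 + (1/3 - 3*T - T**2/3) = 4/3 - 3*T - T**2/3)
(223 + 328)/(-123 + x((4 - 5) + 5)) = (223 + 328)/(-123 + (4/3 - 3*((4 - 5) + 5) - ((4 - 5) + 5)**2/3)) = 551/(-123 + (4/3 - 3*(-1 + 5) - (-1 + 5)**2/3)) = 551/(-123 + (4/3 - 3*4 - 1/3*4**2)) = 551/(-123 + (4/3 - 12 - 1/3*16)) = 551/(-123 + (4/3 - 12 - 16/3)) = 551/(-123 - 16) = 551/(-139) = 551*(-1/139) = -551/139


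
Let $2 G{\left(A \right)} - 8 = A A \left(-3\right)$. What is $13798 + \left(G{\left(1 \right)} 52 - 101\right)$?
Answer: $13827$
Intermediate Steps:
$G{\left(A \right)} = 4 - \frac{3 A^{2}}{2}$ ($G{\left(A \right)} = 4 + \frac{A A \left(-3\right)}{2} = 4 + \frac{A^{2} \left(-3\right)}{2} = 4 + \frac{\left(-3\right) A^{2}}{2} = 4 - \frac{3 A^{2}}{2}$)
$13798 + \left(G{\left(1 \right)} 52 - 101\right) = 13798 - \left(101 - \left(4 - \frac{3 \cdot 1^{2}}{2}\right) 52\right) = 13798 - \left(101 - \left(4 - \frac{3}{2}\right) 52\right) = 13798 + \left(\frac{5}{2} \cdot 52 - 101\right) = 13798 + \left(130 - 101\right) = 13798 + 29 = 13827$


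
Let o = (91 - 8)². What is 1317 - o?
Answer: -5572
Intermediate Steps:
o = 6889 (o = 83² = 6889)
1317 - o = 1317 - 1*6889 = 1317 - 6889 = -5572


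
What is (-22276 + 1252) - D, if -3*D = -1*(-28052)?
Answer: -35020/3 ≈ -11673.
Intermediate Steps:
D = -28052/3 (D = -(-1)*(-28052)/3 = -1/3*28052 = -28052/3 ≈ -9350.7)
(-22276 + 1252) - D = (-22276 + 1252) - 1*(-28052/3) = -21024 + 28052/3 = -35020/3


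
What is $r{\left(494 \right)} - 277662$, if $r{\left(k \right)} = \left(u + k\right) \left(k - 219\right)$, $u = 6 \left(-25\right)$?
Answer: $-183062$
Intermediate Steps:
$u = -150$
$r{\left(k \right)} = \left(-219 + k\right) \left(-150 + k\right)$ ($r{\left(k \right)} = \left(-150 + k\right) \left(k - 219\right) = \left(-150 + k\right) \left(-219 + k\right) = \left(-219 + k\right) \left(-150 + k\right)$)
$r{\left(494 \right)} - 277662 = \left(32850 + 494^{2} - 182286\right) - 277662 = \left(32850 + 244036 - 182286\right) - 277662 = 94600 - 277662 = -183062$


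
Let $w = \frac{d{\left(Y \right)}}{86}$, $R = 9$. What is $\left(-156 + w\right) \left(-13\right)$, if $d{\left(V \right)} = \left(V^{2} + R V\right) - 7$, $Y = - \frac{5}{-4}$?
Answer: $\frac{2789319}{1376} \approx 2027.1$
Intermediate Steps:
$Y = \frac{5}{4}$ ($Y = \left(-5\right) \left(- \frac{1}{4}\right) = \frac{5}{4} \approx 1.25$)
$d{\left(V \right)} = -7 + V^{2} + 9 V$ ($d{\left(V \right)} = \left(V^{2} + 9 V\right) - 7 = -7 + V^{2} + 9 V$)
$w = \frac{93}{1376}$ ($w = \frac{-7 + \left(\frac{5}{4}\right)^{2} + 9 \cdot \frac{5}{4}}{86} = \left(-7 + \frac{25}{16} + \frac{45}{4}\right) \frac{1}{86} = \frac{93}{16} \cdot \frac{1}{86} = \frac{93}{1376} \approx 0.067587$)
$\left(-156 + w\right) \left(-13\right) = \left(-156 + \frac{93}{1376}\right) \left(-13\right) = \left(- \frac{214563}{1376}\right) \left(-13\right) = \frac{2789319}{1376}$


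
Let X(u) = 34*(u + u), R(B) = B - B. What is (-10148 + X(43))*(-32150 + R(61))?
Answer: 232251600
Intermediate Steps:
R(B) = 0
X(u) = 68*u (X(u) = 34*(2*u) = 68*u)
(-10148 + X(43))*(-32150 + R(61)) = (-10148 + 68*43)*(-32150 + 0) = (-10148 + 2924)*(-32150) = -7224*(-32150) = 232251600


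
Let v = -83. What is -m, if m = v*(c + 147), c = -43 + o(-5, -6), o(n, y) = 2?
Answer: 8798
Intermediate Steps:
c = -41 (c = -43 + 2 = -41)
m = -8798 (m = -83*(-41 + 147) = -83*106 = -8798)
-m = -1*(-8798) = 8798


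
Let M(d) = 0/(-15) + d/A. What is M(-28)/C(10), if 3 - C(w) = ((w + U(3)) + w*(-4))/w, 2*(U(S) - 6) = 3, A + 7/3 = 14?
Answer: -16/35 ≈ -0.45714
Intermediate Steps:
A = 35/3 (A = -7/3 + 14 = 35/3 ≈ 11.667)
U(S) = 15/2 (U(S) = 6 + (½)*3 = 6 + 3/2 = 15/2)
C(w) = 3 - (15/2 - 3*w)/w (C(w) = 3 - ((w + 15/2) + w*(-4))/w = 3 - ((15/2 + w) - 4*w)/w = 3 - (15/2 - 3*w)/w)
M(d) = 3*d/35 (M(d) = 0/(-15) + d/(35/3) = 0*(-1/15) + d*(3/35) = 0 + 3*d/35 = 3*d/35)
M(-28)/C(10) = ((3/35)*(-28))/(6 - 15/2/10) = -12/(5*(6 - 15/2*⅒)) = -12/(5*(6 - ¾)) = -12/(5*21/4) = -12/5*4/21 = -16/35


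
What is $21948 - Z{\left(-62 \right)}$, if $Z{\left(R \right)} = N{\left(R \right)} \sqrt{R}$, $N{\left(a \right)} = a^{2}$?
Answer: $21948 - 3844 i \sqrt{62} \approx 21948.0 - 30268.0 i$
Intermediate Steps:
$Z{\left(R \right)} = R^{\frac{5}{2}}$ ($Z{\left(R \right)} = R^{2} \sqrt{R} = R^{\frac{5}{2}}$)
$21948 - Z{\left(-62 \right)} = 21948 - \left(-62\right)^{\frac{5}{2}} = 21948 - 3844 i \sqrt{62}$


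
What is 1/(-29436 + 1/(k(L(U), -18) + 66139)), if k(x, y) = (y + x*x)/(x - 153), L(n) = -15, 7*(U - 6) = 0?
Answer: -3703715/109022554684 ≈ -3.3972e-5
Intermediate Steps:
U = 6 (U = 6 + (⅐)*0 = 6 + 0 = 6)
k(x, y) = (y + x²)/(-153 + x)
1/(-29436 + 1/(k(L(U), -18) + 66139)) = 1/(-29436 + 1/((-18 + (-15)²)/(-153 - 15) + 66139)) = 1/(-29436 + 1/((-18 + 225)/(-168) + 66139)) = 1/(-29436 + 1/(-1/168*207 + 66139)) = 1/(-29436 + 1/(-69/56 + 66139)) = 1/(-29436 + 1/(3703715/56)) = 1/(-29436 + 56/3703715) = 1/(-109022554684/3703715) = -3703715/109022554684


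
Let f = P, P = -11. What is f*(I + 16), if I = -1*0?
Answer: -176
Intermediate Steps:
I = 0
f = -11
f*(I + 16) = -11*(0 + 16) = -11*16 = -176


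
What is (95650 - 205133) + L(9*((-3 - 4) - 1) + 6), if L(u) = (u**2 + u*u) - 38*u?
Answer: -98263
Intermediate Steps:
L(u) = -38*u + 2*u**2 (L(u) = (u**2 + u**2) - 38*u = 2*u**2 - 38*u = -38*u + 2*u**2)
(95650 - 205133) + L(9*((-3 - 4) - 1) + 6) = (95650 - 205133) + 2*(9*((-3 - 4) - 1) + 6)*(-19 + (9*((-3 - 4) - 1) + 6)) = -109483 + 2*(9*(-7 - 1) + 6)*(-19 + (9*(-7 - 1) + 6)) = -109483 + 2*(9*(-8) + 6)*(-19 + (9*(-8) + 6)) = -109483 + 2*(-72 + 6)*(-19 + (-72 + 6)) = -109483 + 2*(-66)*(-19 - 66) = -109483 + 2*(-66)*(-85) = -109483 + 11220 = -98263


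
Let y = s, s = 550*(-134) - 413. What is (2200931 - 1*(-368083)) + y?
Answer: 2494901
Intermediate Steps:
s = -74113 (s = -73700 - 413 = -74113)
y = -74113
(2200931 - 1*(-368083)) + y = (2200931 - 1*(-368083)) - 74113 = (2200931 + 368083) - 74113 = 2569014 - 74113 = 2494901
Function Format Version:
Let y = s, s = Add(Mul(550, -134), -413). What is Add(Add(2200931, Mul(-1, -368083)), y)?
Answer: 2494901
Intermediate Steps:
s = -74113 (s = Add(-73700, -413) = -74113)
y = -74113
Add(Add(2200931, Mul(-1, -368083)), y) = Add(Add(2200931, Mul(-1, -368083)), -74113) = Add(Add(2200931, 368083), -74113) = Add(2569014, -74113) = 2494901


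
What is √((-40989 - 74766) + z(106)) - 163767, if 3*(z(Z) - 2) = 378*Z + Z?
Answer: -163767 + I*√921255/3 ≈ -1.6377e+5 + 319.94*I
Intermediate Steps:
z(Z) = 2 + 379*Z/3 (z(Z) = 2 + (378*Z + Z)/3 = 2 + (379*Z)/3 = 2 + 379*Z/3)
√((-40989 - 74766) + z(106)) - 163767 = √((-40989 - 74766) + (2 + (379/3)*106)) - 163767 = √(-115755 + (2 + 40174/3)) - 163767 = √(-115755 + 40180/3) - 163767 = √(-307085/3) - 163767 = I*√921255/3 - 163767 = -163767 + I*√921255/3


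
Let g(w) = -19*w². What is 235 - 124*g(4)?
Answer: 37931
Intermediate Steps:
235 - 124*g(4) = 235 - (-2356)*4² = 235 - (-2356)*16 = 235 - 124*(-304) = 235 + 37696 = 37931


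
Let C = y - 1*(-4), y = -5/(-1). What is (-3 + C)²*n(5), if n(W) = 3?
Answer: 108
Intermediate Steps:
y = 5 (y = -5*(-1) = 5)
C = 9 (C = 5 - 1*(-4) = 5 + 4 = 9)
(-3 + C)²*n(5) = (-3 + 9)²*3 = 6²*3 = 36*3 = 108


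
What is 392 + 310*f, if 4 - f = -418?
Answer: 131212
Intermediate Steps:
f = 422 (f = 4 - 1*(-418) = 4 + 418 = 422)
392 + 310*f = 392 + 310*422 = 392 + 130820 = 131212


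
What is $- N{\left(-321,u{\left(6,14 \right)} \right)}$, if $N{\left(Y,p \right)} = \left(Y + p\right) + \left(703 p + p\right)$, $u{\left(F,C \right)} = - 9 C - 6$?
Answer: $93381$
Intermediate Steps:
$u{\left(F,C \right)} = -6 - 9 C$
$N{\left(Y,p \right)} = Y + 705 p$ ($N{\left(Y,p \right)} = \left(Y + p\right) + 704 p = Y + 705 p$)
$- N{\left(-321,u{\left(6,14 \right)} \right)} = - (-321 + 705 \left(-6 - 126\right)) = - (-321 + 705 \left(-132\right)) = - (-321 - 93060) = \left(-1\right) \left(-93381\right) = 93381$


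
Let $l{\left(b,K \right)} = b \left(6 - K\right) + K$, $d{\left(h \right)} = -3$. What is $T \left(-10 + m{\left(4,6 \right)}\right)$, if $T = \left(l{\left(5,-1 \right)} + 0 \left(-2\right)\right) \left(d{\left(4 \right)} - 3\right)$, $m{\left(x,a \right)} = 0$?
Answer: $2040$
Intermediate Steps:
$l{\left(b,K \right)} = K + b \left(6 - K\right)$
$T = -204$ ($T = \left(\left(-1 + 6 \cdot 5 - \left(-1\right) 5\right) + 0 \left(-2\right)\right) \left(-3 - 3\right) = \left(\left(-1 + 30 + 5\right) + 0\right) \left(-6\right) = \left(34 + 0\right) \left(-6\right) = 34 \left(-6\right) = -204$)
$T \left(-10 + m{\left(4,6 \right)}\right) = - 204 \left(-10 + 0\right) = \left(-204\right) \left(-10\right) = 2040$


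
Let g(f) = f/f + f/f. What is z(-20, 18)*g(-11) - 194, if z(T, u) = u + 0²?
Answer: -158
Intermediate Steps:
g(f) = 2 (g(f) = 1 + 1 = 2)
z(T, u) = u (z(T, u) = u + 0 = u)
z(-20, 18)*g(-11) - 194 = 18*2 - 194 = 36 - 194 = -158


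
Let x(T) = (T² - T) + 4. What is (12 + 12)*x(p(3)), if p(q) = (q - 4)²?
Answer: 96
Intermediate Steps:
p(q) = (-4 + q)²
x(T) = 4 + T² - T
(12 + 12)*x(p(3)) = (12 + 12)*(4 + ((-4 + 3)²)² - (-4 + 3)²) = 24*(4 + ((-1)²)² - 1*(-1)²) = 24*(4 + 1² - 1*1) = 24*(4 + 1 - 1) = 24*4 = 96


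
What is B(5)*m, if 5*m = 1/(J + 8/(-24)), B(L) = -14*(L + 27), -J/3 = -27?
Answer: -672/605 ≈ -1.1107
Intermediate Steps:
J = 81 (J = -3*(-27) = 81)
B(L) = -378 - 14*L (B(L) = -14*(27 + L) = -378 - 14*L)
m = 3/1210 (m = 1/(5*(81 + 8/(-24))) = 1/(5*(81 + 8*(-1/24))) = 1/(5*(81 - ⅓)) = 1/(5*(242/3)) = (⅕)*(3/242) = 3/1210 ≈ 0.0024793)
B(5)*m = (-378 - 14*5)*(3/1210) = (-378 - 70)*(3/1210) = -448*3/1210 = -672/605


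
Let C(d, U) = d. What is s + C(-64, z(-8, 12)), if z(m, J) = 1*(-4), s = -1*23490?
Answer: -23554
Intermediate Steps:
s = -23490
z(m, J) = -4
s + C(-64, z(-8, 12)) = -23490 - 64 = -23554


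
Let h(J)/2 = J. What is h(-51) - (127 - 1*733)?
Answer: 504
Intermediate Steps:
h(J) = 2*J
h(-51) - (127 - 1*733) = 2*(-51) - (127 - 1*733) = -102 - (127 - 733) = -102 - 1*(-606) = -102 + 606 = 504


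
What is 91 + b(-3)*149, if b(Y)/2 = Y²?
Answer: 2773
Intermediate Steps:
b(Y) = 2*Y²
91 + b(-3)*149 = 91 + (2*(-3)²)*149 = 91 + (2*9)*149 = 91 + 18*149 = 91 + 2682 = 2773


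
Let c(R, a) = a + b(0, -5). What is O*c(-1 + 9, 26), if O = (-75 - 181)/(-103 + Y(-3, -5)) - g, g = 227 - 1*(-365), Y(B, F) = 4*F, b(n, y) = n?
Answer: -1886560/123 ≈ -15338.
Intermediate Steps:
g = 592 (g = 227 + 365 = 592)
c(R, a) = a (c(R, a) = a + 0 = a)
O = -72560/123 (O = (-75 - 181)/(-103 + 4*(-5)) - 1*592 = -256/(-103 - 20) - 592 = -256/(-123) - 592 = -256*(-1/123) - 592 = 256/123 - 592 = -72560/123 ≈ -589.92)
O*c(-1 + 9, 26) = -72560/123*26 = -1886560/123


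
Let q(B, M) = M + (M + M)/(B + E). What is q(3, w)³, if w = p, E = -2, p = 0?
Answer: 0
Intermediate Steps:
w = 0
q(B, M) = M + 2*M/(-2 + B) (q(B, M) = M + (M + M)/(B - 2) = M + (2*M)/(-2 + B) = M + 2*M/(-2 + B))
q(3, w)³ = (3*0/(-2 + 3))³ = (3*0/1)³ = (3*0*1)³ = 0³ = 0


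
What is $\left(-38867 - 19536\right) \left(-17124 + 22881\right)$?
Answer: $-336226071$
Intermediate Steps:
$\left(-38867 - 19536\right) \left(-17124 + 22881\right) = \left(-38867 + \left(-24732 + 5196\right)\right) 5757 = \left(-38867 - 19536\right) 5757 = \left(-58403\right) 5757 = -336226071$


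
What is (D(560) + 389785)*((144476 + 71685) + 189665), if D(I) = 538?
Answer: 158403221798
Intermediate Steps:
(D(560) + 389785)*((144476 + 71685) + 189665) = (538 + 389785)*((144476 + 71685) + 189665) = 390323*(216161 + 189665) = 390323*405826 = 158403221798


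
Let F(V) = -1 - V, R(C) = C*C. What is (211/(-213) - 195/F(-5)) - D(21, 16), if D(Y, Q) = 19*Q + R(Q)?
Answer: -519499/852 ≈ -609.74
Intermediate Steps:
R(C) = C**2
D(Y, Q) = Q**2 + 19*Q (D(Y, Q) = 19*Q + Q**2 = Q**2 + 19*Q)
(211/(-213) - 195/F(-5)) - D(21, 16) = (211/(-213) - 195/(-1 - 1*(-5))) - 16*(19 + 16) = (211*(-1/213) - 195/(-1 + 5)) - 16*35 = (-211/213 - 195/4) - 1*560 = (-211/213 - 195*1/4) - 560 = (-211/213 - 195/4) - 560 = -42379/852 - 560 = -519499/852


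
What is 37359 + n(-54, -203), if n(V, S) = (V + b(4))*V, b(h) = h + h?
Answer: 39843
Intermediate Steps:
b(h) = 2*h
n(V, S) = V*(8 + V) (n(V, S) = (V + 2*4)*V = (V + 8)*V = (8 + V)*V = V*(8 + V))
37359 + n(-54, -203) = 37359 - 54*(8 - 54) = 37359 - 54*(-46) = 37359 + 2484 = 39843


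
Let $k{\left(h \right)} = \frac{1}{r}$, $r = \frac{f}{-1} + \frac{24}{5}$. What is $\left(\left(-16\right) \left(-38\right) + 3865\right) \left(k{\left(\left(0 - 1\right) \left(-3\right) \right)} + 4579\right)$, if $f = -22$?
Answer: $\frac{2744592543}{134} \approx 2.0482 \cdot 10^{7}$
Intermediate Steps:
$r = \frac{134}{5}$ ($r = - \frac{22}{-1} + \frac{24}{5} = \left(-22\right) \left(-1\right) + 24 \cdot \frac{1}{5} = 22 + \frac{24}{5} = \frac{134}{5} \approx 26.8$)
$k{\left(h \right)} = \frac{5}{134}$ ($k{\left(h \right)} = \frac{1}{\frac{134}{5}} = \frac{5}{134}$)
$\left(\left(-16\right) \left(-38\right) + 3865\right) \left(k{\left(\left(0 - 1\right) \left(-3\right) \right)} + 4579\right) = \left(\left(-16\right) \left(-38\right) + 3865\right) \left(\frac{5}{134} + 4579\right) = \left(608 + 3865\right) \frac{613591}{134} = 4473 \cdot \frac{613591}{134} = \frac{2744592543}{134}$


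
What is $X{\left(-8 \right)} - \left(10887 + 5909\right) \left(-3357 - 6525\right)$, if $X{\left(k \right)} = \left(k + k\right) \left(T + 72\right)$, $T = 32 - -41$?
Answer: $165975752$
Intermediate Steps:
$T = 73$ ($T = 32 + 41 = 73$)
$X{\left(k \right)} = 290 k$ ($X{\left(k \right)} = \left(k + k\right) \left(73 + 72\right) = 2 k 145 = 290 k$)
$X{\left(-8 \right)} - \left(10887 + 5909\right) \left(-3357 - 6525\right) = 290 \left(-8\right) - \left(10887 + 5909\right) \left(-3357 - 6525\right) = -2320 - 16796 \left(-9882\right) = -2320 - -165978072 = -2320 + 165978072 = 165975752$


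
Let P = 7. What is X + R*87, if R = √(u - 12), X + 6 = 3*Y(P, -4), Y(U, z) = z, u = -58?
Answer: -18 + 87*I*√70 ≈ -18.0 + 727.89*I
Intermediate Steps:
X = -18 (X = -6 + 3*(-4) = -6 - 12 = -18)
R = I*√70 (R = √(-58 - 12) = √(-70) = I*√70 ≈ 8.3666*I)
X + R*87 = -18 + (I*√70)*87 = -18 + 87*I*√70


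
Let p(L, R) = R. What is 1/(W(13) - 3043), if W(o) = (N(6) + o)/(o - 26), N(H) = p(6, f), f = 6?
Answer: -13/39578 ≈ -0.00032847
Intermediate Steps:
N(H) = 6
W(o) = (6 + o)/(-26 + o) (W(o) = (6 + o)/(o - 26) = (6 + o)/(-26 + o))
1/(W(13) - 3043) = 1/((6 + 13)/(-26 + 13) - 3043) = 1/(19/(-13) - 3043) = 1/(-1/13*19 - 3043) = 1/(-19/13 - 3043) = 1/(-39578/13) = -13/39578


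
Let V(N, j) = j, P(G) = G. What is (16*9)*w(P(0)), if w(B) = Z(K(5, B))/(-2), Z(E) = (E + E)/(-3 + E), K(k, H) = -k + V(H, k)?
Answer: 0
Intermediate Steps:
K(k, H) = 0 (K(k, H) = -k + k = 0)
Z(E) = 2*E/(-3 + E) (Z(E) = (2*E)/(-3 + E) = 2*E/(-3 + E))
w(B) = 0 (w(B) = (2*0/(-3 + 0))/(-2) = (2*0/(-3))*(-½) = (2*0*(-⅓))*(-½) = 0*(-½) = 0)
(16*9)*w(P(0)) = (16*9)*0 = 144*0 = 0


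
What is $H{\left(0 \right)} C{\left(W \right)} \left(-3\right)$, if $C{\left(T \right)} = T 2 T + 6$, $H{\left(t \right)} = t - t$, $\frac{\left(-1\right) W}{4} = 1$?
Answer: $0$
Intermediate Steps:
$W = -4$ ($W = \left(-4\right) 1 = -4$)
$H{\left(t \right)} = 0$
$C{\left(T \right)} = 6 + 2 T^{2}$ ($C{\left(T \right)} = 2 T T + 6 = 2 T^{2} + 6 = 6 + 2 T^{2}$)
$H{\left(0 \right)} C{\left(W \right)} \left(-3\right) = 0 \left(6 + 2 \left(-4\right)^{2}\right) \left(-3\right) = 0 \left(6 + 2 \cdot 16\right) \left(-3\right) = 0 \left(6 + 32\right) \left(-3\right) = 0 \cdot 38 \left(-3\right) = 0 \left(-3\right) = 0$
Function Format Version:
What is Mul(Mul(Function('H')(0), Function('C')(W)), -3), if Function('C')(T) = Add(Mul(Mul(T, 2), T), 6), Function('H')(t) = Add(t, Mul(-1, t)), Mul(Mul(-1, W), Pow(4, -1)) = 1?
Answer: 0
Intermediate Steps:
W = -4 (W = Mul(-4, 1) = -4)
Function('H')(t) = 0
Function('C')(T) = Add(6, Mul(2, Pow(T, 2))) (Function('C')(T) = Add(Mul(Mul(2, T), T), 6) = Add(Mul(2, Pow(T, 2)), 6) = Add(6, Mul(2, Pow(T, 2))))
Mul(Mul(Function('H')(0), Function('C')(W)), -3) = Mul(Mul(0, Add(6, Mul(2, Pow(-4, 2)))), -3) = Mul(Mul(0, Add(6, Mul(2, 16))), -3) = Mul(Mul(0, Add(6, 32)), -3) = Mul(Mul(0, 38), -3) = Mul(0, -3) = 0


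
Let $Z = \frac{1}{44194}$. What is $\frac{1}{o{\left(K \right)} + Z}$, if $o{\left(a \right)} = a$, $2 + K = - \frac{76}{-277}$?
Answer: $- \frac{12241738}{21124455} \approx -0.57951$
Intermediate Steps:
$K = - \frac{478}{277}$ ($K = -2 - \frac{76}{-277} = -2 - - \frac{76}{277} = -2 + \frac{76}{277} = - \frac{478}{277} \approx -1.7256$)
$Z = \frac{1}{44194} \approx 2.2628 \cdot 10^{-5}$
$\frac{1}{o{\left(K \right)} + Z} = \frac{1}{- \frac{478}{277} + \frac{1}{44194}} = \frac{1}{- \frac{21124455}{12241738}} = - \frac{12241738}{21124455}$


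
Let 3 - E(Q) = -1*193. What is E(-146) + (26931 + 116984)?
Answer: 144111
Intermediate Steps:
E(Q) = 196 (E(Q) = 3 - (-1)*193 = 3 - 1*(-193) = 3 + 193 = 196)
E(-146) + (26931 + 116984) = 196 + (26931 + 116984) = 196 + 143915 = 144111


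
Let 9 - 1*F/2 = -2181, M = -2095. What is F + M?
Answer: 2285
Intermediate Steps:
F = 4380 (F = 18 - 2*(-2181) = 18 + 4362 = 4380)
F + M = 4380 - 2095 = 2285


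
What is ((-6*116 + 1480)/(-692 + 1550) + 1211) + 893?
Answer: 903008/429 ≈ 2104.9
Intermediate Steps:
((-6*116 + 1480)/(-692 + 1550) + 1211) + 893 = ((-696 + 1480)/858 + 1211) + 893 = (784*(1/858) + 1211) + 893 = (392/429 + 1211) + 893 = 519911/429 + 893 = 903008/429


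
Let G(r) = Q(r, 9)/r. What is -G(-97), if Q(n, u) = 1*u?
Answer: 9/97 ≈ 0.092783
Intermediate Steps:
Q(n, u) = u
G(r) = 9/r
-G(-97) = -9/(-97) = -9*(-1)/97 = -1*(-9/97) = 9/97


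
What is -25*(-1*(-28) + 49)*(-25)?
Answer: 48125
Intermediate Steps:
-25*(-1*(-28) + 49)*(-25) = -25*(28 + 49)*(-25) = -25*77*(-25) = -1925*(-25) = 48125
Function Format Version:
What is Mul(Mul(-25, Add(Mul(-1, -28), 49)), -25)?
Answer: 48125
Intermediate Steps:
Mul(Mul(-25, Add(Mul(-1, -28), 49)), -25) = Mul(Mul(-25, Add(28, 49)), -25) = Mul(Mul(-25, 77), -25) = Mul(-1925, -25) = 48125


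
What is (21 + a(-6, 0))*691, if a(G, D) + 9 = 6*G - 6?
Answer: -20730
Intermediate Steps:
a(G, D) = -15 + 6*G (a(G, D) = -9 + (6*G - 6) = -9 + (-6 + 6*G) = -15 + 6*G)
(21 + a(-6, 0))*691 = (21 + (-15 + 6*(-6)))*691 = (21 + (-15 - 36))*691 = (21 - 51)*691 = -30*691 = -20730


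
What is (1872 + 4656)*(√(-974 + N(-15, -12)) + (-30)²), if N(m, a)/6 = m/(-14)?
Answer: 5875200 + 6528*I*√47411/7 ≈ 5.8752e+6 + 2.0306e+5*I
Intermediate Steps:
N(m, a) = -3*m/7 (N(m, a) = 6*(m/(-14)) = 6*(m*(-1/14)) = 6*(-m/14) = -3*m/7)
(1872 + 4656)*(√(-974 + N(-15, -12)) + (-30)²) = (1872 + 4656)*(√(-974 - 3/7*(-15)) + (-30)²) = 6528*(√(-974 + 45/7) + 900) = 6528*(√(-6773/7) + 900) = 6528*(I*√47411/7 + 900) = 6528*(900 + I*√47411/7) = 5875200 + 6528*I*√47411/7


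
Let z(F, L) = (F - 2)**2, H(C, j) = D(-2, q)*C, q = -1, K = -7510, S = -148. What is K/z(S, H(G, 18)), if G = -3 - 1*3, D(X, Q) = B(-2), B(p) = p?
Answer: -751/2250 ≈ -0.33378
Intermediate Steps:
D(X, Q) = -2
G = -6 (G = -3 - 3 = -6)
H(C, j) = -2*C
z(F, L) = (-2 + F)**2
K/z(S, H(G, 18)) = -7510/(-2 - 148)**2 = -7510/((-150)**2) = -7510/22500 = -7510*1/22500 = -751/2250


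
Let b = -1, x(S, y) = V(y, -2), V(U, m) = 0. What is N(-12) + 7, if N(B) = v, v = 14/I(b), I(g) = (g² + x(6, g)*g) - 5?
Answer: 7/2 ≈ 3.5000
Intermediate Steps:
x(S, y) = 0
I(g) = -5 + g² (I(g) = (g² + 0*g) - 5 = (g² + 0) - 5 = g² - 5 = -5 + g²)
v = -7/2 (v = 14/(-5 + (-1)²) = 14/(-5 + 1) = 14/(-4) = 14*(-¼) = -7/2 ≈ -3.5000)
N(B) = -7/2
N(-12) + 7 = -7/2 + 7 = 7/2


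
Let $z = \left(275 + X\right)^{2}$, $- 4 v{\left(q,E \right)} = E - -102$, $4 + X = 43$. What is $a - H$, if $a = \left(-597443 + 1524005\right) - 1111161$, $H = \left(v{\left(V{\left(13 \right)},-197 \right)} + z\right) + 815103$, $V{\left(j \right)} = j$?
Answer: $- \frac{4393287}{4} \approx -1.0983 \cdot 10^{6}$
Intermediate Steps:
$X = 39$ ($X = -4 + 43 = 39$)
$v{\left(q,E \right)} = - \frac{51}{2} - \frac{E}{4}$ ($v{\left(q,E \right)} = - \frac{E - -102}{4} = - \frac{E + 102}{4} = - \frac{102 + E}{4} = - \frac{51}{2} - \frac{E}{4}$)
$z = 98596$ ($z = \left(275 + 39\right)^{2} = 314^{2} = 98596$)
$H = \frac{3654891}{4}$ ($H = \left(\left(- \frac{51}{2} - - \frac{197}{4}\right) + 98596\right) + 815103 = \left(\left(- \frac{51}{2} + \frac{197}{4}\right) + 98596\right) + 815103 = \left(\frac{95}{4} + 98596\right) + 815103 = \frac{394479}{4} + 815103 = \frac{3654891}{4} \approx 9.1372 \cdot 10^{5}$)
$a = -184599$ ($a = 926562 - 1111161 = -184599$)
$a - H = -184599 - \frac{3654891}{4} = - \frac{4393287}{4}$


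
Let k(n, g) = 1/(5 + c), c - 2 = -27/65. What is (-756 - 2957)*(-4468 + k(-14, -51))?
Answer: 7100143407/428 ≈ 1.6589e+7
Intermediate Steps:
c = 103/65 (c = 2 - 27/65 = 103/65 ≈ 1.5846)
k(n, g) = 65/428 (k(n, g) = 1/(5 + 103/65) = 1/(428/65) = 65/428)
(-756 - 2957)*(-4468 + k(-14, -51)) = (-756 - 2957)*(-4468 + 65/428) = -3713*(-1912239/428) = 7100143407/428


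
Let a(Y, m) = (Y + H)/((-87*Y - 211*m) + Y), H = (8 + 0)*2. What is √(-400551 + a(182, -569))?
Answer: I*√4366334991656013/104407 ≈ 632.89*I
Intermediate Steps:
H = 16 (H = 8*2 = 16)
a(Y, m) = (16 + Y)/(-211*m - 86*Y) (a(Y, m) = (Y + 16)/((-87*Y - 211*m) + Y) = (16 + Y)/((-211*m - 87*Y) + Y) = (16 + Y)/(-211*m - 86*Y))
√(-400551 + a(182, -569)) = √(-400551 + (-16 - 1*182)/(86*182 + 211*(-569))) = √(-400551 + (-16 - 182)/(15652 - 120059)) = √(-400551 - 198/(-104407)) = √(-400551 - 1/104407*(-198)) = √(-400551 + 198/104407) = √(-41820328059/104407) = I*√4366334991656013/104407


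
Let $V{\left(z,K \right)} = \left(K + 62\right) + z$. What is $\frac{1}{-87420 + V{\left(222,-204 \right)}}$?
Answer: $- \frac{1}{87340} \approx -1.145 \cdot 10^{-5}$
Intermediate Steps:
$V{\left(z,K \right)} = 62 + K + z$ ($V{\left(z,K \right)} = \left(62 + K\right) + z = 62 + K + z$)
$\frac{1}{-87420 + V{\left(222,-204 \right)}} = \frac{1}{-87420 + \left(62 - 204 + 222\right)} = \frac{1}{-87420 + 80} = \frac{1}{-87340} = - \frac{1}{87340}$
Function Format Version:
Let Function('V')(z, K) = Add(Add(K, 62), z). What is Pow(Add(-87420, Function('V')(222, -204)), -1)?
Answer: Rational(-1, 87340) ≈ -1.1450e-5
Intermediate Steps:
Function('V')(z, K) = Add(62, K, z) (Function('V')(z, K) = Add(Add(62, K), z) = Add(62, K, z))
Pow(Add(-87420, Function('V')(222, -204)), -1) = Pow(Add(-87420, Add(62, -204, 222)), -1) = Pow(Add(-87420, 80), -1) = Pow(-87340, -1) = Rational(-1, 87340)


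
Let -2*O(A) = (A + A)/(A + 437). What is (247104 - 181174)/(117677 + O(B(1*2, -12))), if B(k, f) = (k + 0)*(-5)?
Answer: 28152110/50248089 ≈ 0.56026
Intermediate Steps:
B(k, f) = -5*k (B(k, f) = k*(-5) = -5*k)
O(A) = -A/(437 + A) (O(A) = -(A + A)/(2*(A + 437)) = -2*A/(2*(437 + A)) = -A/(437 + A))
(247104 - 181174)/(117677 + O(B(1*2, -12))) = (247104 - 181174)/(117677 - (-5*2)/(437 - 5*2)) = 65930/(117677 - (-5*2)/(437 - 5*2)) = 65930/(117677 - 1*(-10)/(437 - 10)) = 65930/(117677 - 1*(-10)/427) = 65930/(117677 - 1*(-10)*1/427) = 65930/(117677 + 10/427) = 65930/(50248089/427) = 65930*(427/50248089) = 28152110/50248089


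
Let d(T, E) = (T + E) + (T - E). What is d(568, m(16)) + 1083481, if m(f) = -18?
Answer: 1084617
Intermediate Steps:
d(T, E) = 2*T (d(T, E) = (E + T) + (T - E) = 2*T)
d(568, m(16)) + 1083481 = 2*568 + 1083481 = 1136 + 1083481 = 1084617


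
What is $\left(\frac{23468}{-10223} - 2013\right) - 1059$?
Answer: $- \frac{31428524}{10223} \approx -3074.3$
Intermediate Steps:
$\left(\frac{23468}{-10223} - 2013\right) - 1059 = \left(23468 \left(- \frac{1}{10223}\right) - 2013\right) - 1059 = \left(- \frac{23468}{10223} - 2013\right) - 1059 = - \frac{20602367}{10223} - 1059 = - \frac{31428524}{10223}$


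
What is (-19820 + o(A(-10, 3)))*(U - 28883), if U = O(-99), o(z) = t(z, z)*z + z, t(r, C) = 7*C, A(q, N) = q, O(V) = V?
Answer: 554425660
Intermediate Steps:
o(z) = z + 7*z² (o(z) = (7*z)*z + z = 7*z² + z = z + 7*z²)
U = -99
(-19820 + o(A(-10, 3)))*(U - 28883) = (-19820 - 10*(1 + 7*(-10)))*(-99 - 28883) = (-19820 - 10*(1 - 70))*(-28982) = (-19820 - 10*(-69))*(-28982) = (-19820 + 690)*(-28982) = -19130*(-28982) = 554425660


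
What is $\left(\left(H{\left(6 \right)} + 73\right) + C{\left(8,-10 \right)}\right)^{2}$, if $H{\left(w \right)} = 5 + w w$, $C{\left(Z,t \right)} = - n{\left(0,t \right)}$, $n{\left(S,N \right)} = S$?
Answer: $12996$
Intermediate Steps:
$C{\left(Z,t \right)} = 0$ ($C{\left(Z,t \right)} = \left(-1\right) 0 = 0$)
$H{\left(w \right)} = 5 + w^{2}$
$\left(\left(H{\left(6 \right)} + 73\right) + C{\left(8,-10 \right)}\right)^{2} = \left(\left(\left(5 + 6^{2}\right) + 73\right) + 0\right)^{2} = \left(\left(\left(5 + 36\right) + 73\right) + 0\right)^{2} = \left(\left(41 + 73\right) + 0\right)^{2} = \left(114 + 0\right)^{2} = 114^{2} = 12996$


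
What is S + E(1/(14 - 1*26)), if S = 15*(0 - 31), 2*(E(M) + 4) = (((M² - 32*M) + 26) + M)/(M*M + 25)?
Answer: -3373621/7202 ≈ -468.43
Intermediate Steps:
E(M) = -4 + (26 + M² - 31*M)/(2*(25 + M²)) (E(M) = -4 + ((((M² - 32*M) + 26) + M)/(M*M + 25))/2 = -4 + (((26 + M² - 32*M) + M)/(M² + 25))/2 = -4 + ((26 + M² - 31*M)/(25 + M²))/2 = -4 + (26 + M² - 31*M)/(2*(25 + M²)))
S = -465 (S = 15*(-31) = -465)
S + E(1/(14 - 1*26)) = -465 + (-174 - 31/(14 - 1*26) - 7/(14 - 1*26)²)/(2*(25 + (1/(14 - 1*26))²)) = -465 + (-174 - 31/(14 - 26) - 7/(14 - 26)²)/(2*(25 + (1/(14 - 26))²)) = -465 + (-174 - 31/(-12) - 7*(1/(-12))²)/(2*(25 + (1/(-12))²)) = -465 + (-174 - 31*(-1/12) - 7*(-1/12)²)/(2*(25 + (-1/12)²)) = -465 + (-174 + 31/12 - 7*1/144)/(2*(25 + 1/144)) = -465 + (-174 + 31/12 - 7/144)/(2*(3601/144)) = -465 + (½)*(144/3601)*(-24691/144) = -465 - 24691/7202 = -3373621/7202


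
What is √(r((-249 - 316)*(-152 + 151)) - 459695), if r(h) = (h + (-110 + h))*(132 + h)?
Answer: √251245 ≈ 501.24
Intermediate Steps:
r(h) = (-110 + 2*h)*(132 + h)
√(r((-249 - 316)*(-152 + 151)) - 459695) = √((-14520 + 2*((-249 - 316)*(-152 + 151))² + 154*((-249 - 316)*(-152 + 151))) - 459695) = √((-14520 + 2*(-565*(-1))² + 154*(-565*(-1))) - 459695) = √((-14520 + 2*565² + 154*565) - 459695) = √((-14520 + 2*319225 + 87010) - 459695) = √((-14520 + 638450 + 87010) - 459695) = √(710940 - 459695) = √251245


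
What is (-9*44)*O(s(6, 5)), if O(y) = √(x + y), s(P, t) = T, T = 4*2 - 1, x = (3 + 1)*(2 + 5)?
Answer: -396*√35 ≈ -2342.8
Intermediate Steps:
x = 28 (x = 4*7 = 28)
T = 7 (T = 8 - 1 = 7)
s(P, t) = 7
O(y) = √(28 + y)
(-9*44)*O(s(6, 5)) = (-9*44)*√(28 + 7) = -396*√35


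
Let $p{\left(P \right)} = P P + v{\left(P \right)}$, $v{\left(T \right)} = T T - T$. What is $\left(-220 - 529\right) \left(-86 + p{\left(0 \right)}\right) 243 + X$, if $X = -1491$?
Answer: $15651111$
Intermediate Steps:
$v{\left(T \right)} = T^{2} - T$
$p{\left(P \right)} = P^{2} + P \left(-1 + P\right)$ ($p{\left(P \right)} = P P + P \left(-1 + P\right) = P^{2} + P \left(-1 + P\right)$)
$\left(-220 - 529\right) \left(-86 + p{\left(0 \right)}\right) 243 + X = \left(-220 - 529\right) \left(-86 + 0 \left(-1 + 2 \cdot 0\right)\right) 243 - 1491 = - 749 \left(-86 + 0 \left(-1 + 0\right)\right) 243 - 1491 = - 749 \left(-86 + 0 \left(-1\right)\right) 243 - 1491 = - 749 \left(-86 + 0\right) 243 - 1491 = \left(-749\right) \left(-86\right) 243 - 1491 = 64414 \cdot 243 - 1491 = 15652602 - 1491 = 15651111$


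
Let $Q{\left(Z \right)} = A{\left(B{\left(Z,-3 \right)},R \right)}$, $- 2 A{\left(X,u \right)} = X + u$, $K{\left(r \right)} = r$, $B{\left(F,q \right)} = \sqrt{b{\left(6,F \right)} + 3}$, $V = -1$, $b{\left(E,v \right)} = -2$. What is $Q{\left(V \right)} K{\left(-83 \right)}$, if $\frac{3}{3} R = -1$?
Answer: $0$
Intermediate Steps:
$R = -1$
$B{\left(F,q \right)} = 1$ ($B{\left(F,q \right)} = \sqrt{-2 + 3} = \sqrt{1} = 1$)
$A{\left(X,u \right)} = - \frac{X}{2} - \frac{u}{2}$ ($A{\left(X,u \right)} = - \frac{X + u}{2} = - \frac{X}{2} - \frac{u}{2}$)
$Q{\left(Z \right)} = 0$ ($Q{\left(Z \right)} = \left(- \frac{1}{2}\right) 1 - - \frac{1}{2} = - \frac{1}{2} + \frac{1}{2} = 0$)
$Q{\left(V \right)} K{\left(-83 \right)} = 0 \left(-83\right) = 0$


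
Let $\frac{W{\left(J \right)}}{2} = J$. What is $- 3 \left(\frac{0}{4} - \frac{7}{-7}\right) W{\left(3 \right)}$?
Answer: $-18$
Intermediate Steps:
$W{\left(J \right)} = 2 J$
$- 3 \left(\frac{0}{4} - \frac{7}{-7}\right) W{\left(3 \right)} = - 3 \left(\frac{0}{4} - \frac{7}{-7}\right) 2 \cdot 3 = - 3 \left(0 \cdot \frac{1}{4} - -1\right) 6 = - 3 \left(0 + 1\right) 6 = \left(-3\right) 1 \cdot 6 = \left(-3\right) 6 = -18$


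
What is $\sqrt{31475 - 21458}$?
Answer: $3 \sqrt{1113} \approx 100.08$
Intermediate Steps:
$\sqrt{31475 - 21458} = \sqrt{10017} = 3 \sqrt{1113}$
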